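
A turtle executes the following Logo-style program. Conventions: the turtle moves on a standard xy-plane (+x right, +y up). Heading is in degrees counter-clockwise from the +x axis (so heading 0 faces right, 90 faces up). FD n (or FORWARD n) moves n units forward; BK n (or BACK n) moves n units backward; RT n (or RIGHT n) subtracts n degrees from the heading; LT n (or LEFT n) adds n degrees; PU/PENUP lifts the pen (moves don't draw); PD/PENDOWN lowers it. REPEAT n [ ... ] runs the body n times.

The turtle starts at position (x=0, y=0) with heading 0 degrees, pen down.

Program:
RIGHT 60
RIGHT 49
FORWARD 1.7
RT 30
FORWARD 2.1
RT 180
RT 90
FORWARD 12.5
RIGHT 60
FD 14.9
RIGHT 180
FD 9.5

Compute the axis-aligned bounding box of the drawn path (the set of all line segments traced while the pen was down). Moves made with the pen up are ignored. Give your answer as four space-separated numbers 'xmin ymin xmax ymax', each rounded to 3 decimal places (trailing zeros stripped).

Executing turtle program step by step:
Start: pos=(0,0), heading=0, pen down
RT 60: heading 0 -> 300
RT 49: heading 300 -> 251
FD 1.7: (0,0) -> (-0.553,-1.607) [heading=251, draw]
RT 30: heading 251 -> 221
FD 2.1: (-0.553,-1.607) -> (-2.138,-2.985) [heading=221, draw]
RT 180: heading 221 -> 41
RT 90: heading 41 -> 311
FD 12.5: (-2.138,-2.985) -> (6.062,-12.419) [heading=311, draw]
RT 60: heading 311 -> 251
FD 14.9: (6.062,-12.419) -> (1.211,-26.507) [heading=251, draw]
RT 180: heading 251 -> 71
FD 9.5: (1.211,-26.507) -> (4.304,-17.525) [heading=71, draw]
Final: pos=(4.304,-17.525), heading=71, 5 segment(s) drawn

Segment endpoints: x in {-2.138, -0.553, 0, 1.211, 4.304, 6.062}, y in {-26.507, -17.525, -12.419, -2.985, -1.607, 0}
xmin=-2.138, ymin=-26.507, xmax=6.062, ymax=0

Answer: -2.138 -26.507 6.062 0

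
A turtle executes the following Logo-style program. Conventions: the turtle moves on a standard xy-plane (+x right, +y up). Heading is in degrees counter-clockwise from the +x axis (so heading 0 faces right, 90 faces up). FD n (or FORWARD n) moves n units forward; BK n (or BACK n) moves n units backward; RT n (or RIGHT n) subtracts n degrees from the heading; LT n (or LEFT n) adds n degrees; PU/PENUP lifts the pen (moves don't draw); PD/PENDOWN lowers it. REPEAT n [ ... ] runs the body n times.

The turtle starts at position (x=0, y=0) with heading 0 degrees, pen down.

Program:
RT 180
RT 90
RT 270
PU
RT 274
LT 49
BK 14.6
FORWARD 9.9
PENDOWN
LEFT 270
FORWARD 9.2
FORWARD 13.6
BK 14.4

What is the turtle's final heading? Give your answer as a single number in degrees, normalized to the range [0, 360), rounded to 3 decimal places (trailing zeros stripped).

Answer: 225

Derivation:
Executing turtle program step by step:
Start: pos=(0,0), heading=0, pen down
RT 180: heading 0 -> 180
RT 90: heading 180 -> 90
RT 270: heading 90 -> 180
PU: pen up
RT 274: heading 180 -> 266
LT 49: heading 266 -> 315
BK 14.6: (0,0) -> (-10.324,10.324) [heading=315, move]
FD 9.9: (-10.324,10.324) -> (-3.323,3.323) [heading=315, move]
PD: pen down
LT 270: heading 315 -> 225
FD 9.2: (-3.323,3.323) -> (-9.829,-3.182) [heading=225, draw]
FD 13.6: (-9.829,-3.182) -> (-19.445,-12.799) [heading=225, draw]
BK 14.4: (-19.445,-12.799) -> (-9.263,-2.616) [heading=225, draw]
Final: pos=(-9.263,-2.616), heading=225, 3 segment(s) drawn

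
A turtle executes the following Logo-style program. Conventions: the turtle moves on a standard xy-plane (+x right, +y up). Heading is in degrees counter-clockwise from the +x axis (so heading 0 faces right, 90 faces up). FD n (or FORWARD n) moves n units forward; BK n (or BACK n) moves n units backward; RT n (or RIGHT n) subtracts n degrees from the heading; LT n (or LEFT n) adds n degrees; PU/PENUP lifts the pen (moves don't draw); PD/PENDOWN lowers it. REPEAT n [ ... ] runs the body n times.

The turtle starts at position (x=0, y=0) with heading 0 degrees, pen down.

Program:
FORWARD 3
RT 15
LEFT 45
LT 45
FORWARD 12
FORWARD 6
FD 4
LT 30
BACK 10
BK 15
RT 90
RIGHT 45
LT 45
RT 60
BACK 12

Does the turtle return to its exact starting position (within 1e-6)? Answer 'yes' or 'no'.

Answer: no

Derivation:
Executing turtle program step by step:
Start: pos=(0,0), heading=0, pen down
FD 3: (0,0) -> (3,0) [heading=0, draw]
RT 15: heading 0 -> 345
LT 45: heading 345 -> 30
LT 45: heading 30 -> 75
FD 12: (3,0) -> (6.106,11.591) [heading=75, draw]
FD 6: (6.106,11.591) -> (7.659,17.387) [heading=75, draw]
FD 4: (7.659,17.387) -> (8.694,21.25) [heading=75, draw]
LT 30: heading 75 -> 105
BK 10: (8.694,21.25) -> (11.282,11.591) [heading=105, draw]
BK 15: (11.282,11.591) -> (15.164,-2.898) [heading=105, draw]
RT 90: heading 105 -> 15
RT 45: heading 15 -> 330
LT 45: heading 330 -> 15
RT 60: heading 15 -> 315
BK 12: (15.164,-2.898) -> (6.679,5.588) [heading=315, draw]
Final: pos=(6.679,5.588), heading=315, 7 segment(s) drawn

Start position: (0, 0)
Final position: (6.679, 5.588)
Distance = 8.708; >= 1e-6 -> NOT closed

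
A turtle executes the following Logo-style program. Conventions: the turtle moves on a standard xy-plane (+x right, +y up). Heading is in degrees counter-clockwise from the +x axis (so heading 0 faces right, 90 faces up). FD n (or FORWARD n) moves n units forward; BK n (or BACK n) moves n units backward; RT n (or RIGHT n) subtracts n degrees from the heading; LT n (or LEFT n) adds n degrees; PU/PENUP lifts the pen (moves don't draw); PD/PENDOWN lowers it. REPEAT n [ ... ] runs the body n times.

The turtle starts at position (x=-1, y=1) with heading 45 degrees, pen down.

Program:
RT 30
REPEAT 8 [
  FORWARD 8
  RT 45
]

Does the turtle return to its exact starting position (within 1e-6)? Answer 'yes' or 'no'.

Answer: yes

Derivation:
Executing turtle program step by step:
Start: pos=(-1,1), heading=45, pen down
RT 30: heading 45 -> 15
REPEAT 8 [
  -- iteration 1/8 --
  FD 8: (-1,1) -> (6.727,3.071) [heading=15, draw]
  RT 45: heading 15 -> 330
  -- iteration 2/8 --
  FD 8: (6.727,3.071) -> (13.656,-0.929) [heading=330, draw]
  RT 45: heading 330 -> 285
  -- iteration 3/8 --
  FD 8: (13.656,-0.929) -> (15.726,-8.657) [heading=285, draw]
  RT 45: heading 285 -> 240
  -- iteration 4/8 --
  FD 8: (15.726,-8.657) -> (11.726,-15.585) [heading=240, draw]
  RT 45: heading 240 -> 195
  -- iteration 5/8 --
  FD 8: (11.726,-15.585) -> (3.999,-17.656) [heading=195, draw]
  RT 45: heading 195 -> 150
  -- iteration 6/8 --
  FD 8: (3.999,-17.656) -> (-2.929,-13.656) [heading=150, draw]
  RT 45: heading 150 -> 105
  -- iteration 7/8 --
  FD 8: (-2.929,-13.656) -> (-5,-5.928) [heading=105, draw]
  RT 45: heading 105 -> 60
  -- iteration 8/8 --
  FD 8: (-5,-5.928) -> (-1,1) [heading=60, draw]
  RT 45: heading 60 -> 15
]
Final: pos=(-1,1), heading=15, 8 segment(s) drawn

Start position: (-1, 1)
Final position: (-1, 1)
Distance = 0; < 1e-6 -> CLOSED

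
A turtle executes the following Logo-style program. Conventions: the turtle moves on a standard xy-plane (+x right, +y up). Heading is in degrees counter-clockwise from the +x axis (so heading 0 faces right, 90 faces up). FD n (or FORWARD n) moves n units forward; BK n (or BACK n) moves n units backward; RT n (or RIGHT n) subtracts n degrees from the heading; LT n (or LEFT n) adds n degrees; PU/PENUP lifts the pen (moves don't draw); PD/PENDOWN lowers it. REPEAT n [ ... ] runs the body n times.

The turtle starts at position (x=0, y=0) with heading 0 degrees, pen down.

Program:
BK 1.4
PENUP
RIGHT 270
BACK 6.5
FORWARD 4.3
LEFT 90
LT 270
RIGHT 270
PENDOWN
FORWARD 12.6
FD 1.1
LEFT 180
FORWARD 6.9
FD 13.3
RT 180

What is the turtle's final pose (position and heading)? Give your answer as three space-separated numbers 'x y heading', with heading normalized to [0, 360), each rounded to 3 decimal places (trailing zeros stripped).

Answer: 5.1 -2.2 180

Derivation:
Executing turtle program step by step:
Start: pos=(0,0), heading=0, pen down
BK 1.4: (0,0) -> (-1.4,0) [heading=0, draw]
PU: pen up
RT 270: heading 0 -> 90
BK 6.5: (-1.4,0) -> (-1.4,-6.5) [heading=90, move]
FD 4.3: (-1.4,-6.5) -> (-1.4,-2.2) [heading=90, move]
LT 90: heading 90 -> 180
LT 270: heading 180 -> 90
RT 270: heading 90 -> 180
PD: pen down
FD 12.6: (-1.4,-2.2) -> (-14,-2.2) [heading=180, draw]
FD 1.1: (-14,-2.2) -> (-15.1,-2.2) [heading=180, draw]
LT 180: heading 180 -> 0
FD 6.9: (-15.1,-2.2) -> (-8.2,-2.2) [heading=0, draw]
FD 13.3: (-8.2,-2.2) -> (5.1,-2.2) [heading=0, draw]
RT 180: heading 0 -> 180
Final: pos=(5.1,-2.2), heading=180, 5 segment(s) drawn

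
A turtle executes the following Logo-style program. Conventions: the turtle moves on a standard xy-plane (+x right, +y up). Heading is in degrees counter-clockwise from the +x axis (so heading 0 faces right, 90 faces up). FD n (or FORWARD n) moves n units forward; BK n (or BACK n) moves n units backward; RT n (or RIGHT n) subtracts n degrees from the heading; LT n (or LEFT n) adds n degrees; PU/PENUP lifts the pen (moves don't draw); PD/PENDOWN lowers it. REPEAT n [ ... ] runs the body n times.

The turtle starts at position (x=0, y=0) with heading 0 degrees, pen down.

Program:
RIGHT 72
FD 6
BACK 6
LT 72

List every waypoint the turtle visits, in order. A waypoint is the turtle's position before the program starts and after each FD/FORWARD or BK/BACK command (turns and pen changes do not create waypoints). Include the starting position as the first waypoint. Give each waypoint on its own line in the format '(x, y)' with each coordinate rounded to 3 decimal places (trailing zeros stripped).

Answer: (0, 0)
(1.854, -5.706)
(0, 0)

Derivation:
Executing turtle program step by step:
Start: pos=(0,0), heading=0, pen down
RT 72: heading 0 -> 288
FD 6: (0,0) -> (1.854,-5.706) [heading=288, draw]
BK 6: (1.854,-5.706) -> (0,0) [heading=288, draw]
LT 72: heading 288 -> 0
Final: pos=(0,0), heading=0, 2 segment(s) drawn
Waypoints (3 total):
(0, 0)
(1.854, -5.706)
(0, 0)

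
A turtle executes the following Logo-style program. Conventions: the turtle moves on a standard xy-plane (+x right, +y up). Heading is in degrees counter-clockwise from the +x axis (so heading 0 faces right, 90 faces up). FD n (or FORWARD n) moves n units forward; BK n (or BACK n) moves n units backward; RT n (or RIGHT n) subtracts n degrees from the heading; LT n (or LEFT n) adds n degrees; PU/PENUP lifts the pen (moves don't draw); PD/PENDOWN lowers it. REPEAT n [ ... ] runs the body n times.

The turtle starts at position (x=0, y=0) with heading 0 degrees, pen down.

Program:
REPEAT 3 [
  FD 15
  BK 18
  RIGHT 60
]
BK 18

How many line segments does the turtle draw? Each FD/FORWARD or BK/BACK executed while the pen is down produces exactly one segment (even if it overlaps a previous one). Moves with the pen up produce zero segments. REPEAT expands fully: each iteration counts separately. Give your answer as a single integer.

Answer: 7

Derivation:
Executing turtle program step by step:
Start: pos=(0,0), heading=0, pen down
REPEAT 3 [
  -- iteration 1/3 --
  FD 15: (0,0) -> (15,0) [heading=0, draw]
  BK 18: (15,0) -> (-3,0) [heading=0, draw]
  RT 60: heading 0 -> 300
  -- iteration 2/3 --
  FD 15: (-3,0) -> (4.5,-12.99) [heading=300, draw]
  BK 18: (4.5,-12.99) -> (-4.5,2.598) [heading=300, draw]
  RT 60: heading 300 -> 240
  -- iteration 3/3 --
  FD 15: (-4.5,2.598) -> (-12,-10.392) [heading=240, draw]
  BK 18: (-12,-10.392) -> (-3,5.196) [heading=240, draw]
  RT 60: heading 240 -> 180
]
BK 18: (-3,5.196) -> (15,5.196) [heading=180, draw]
Final: pos=(15,5.196), heading=180, 7 segment(s) drawn
Segments drawn: 7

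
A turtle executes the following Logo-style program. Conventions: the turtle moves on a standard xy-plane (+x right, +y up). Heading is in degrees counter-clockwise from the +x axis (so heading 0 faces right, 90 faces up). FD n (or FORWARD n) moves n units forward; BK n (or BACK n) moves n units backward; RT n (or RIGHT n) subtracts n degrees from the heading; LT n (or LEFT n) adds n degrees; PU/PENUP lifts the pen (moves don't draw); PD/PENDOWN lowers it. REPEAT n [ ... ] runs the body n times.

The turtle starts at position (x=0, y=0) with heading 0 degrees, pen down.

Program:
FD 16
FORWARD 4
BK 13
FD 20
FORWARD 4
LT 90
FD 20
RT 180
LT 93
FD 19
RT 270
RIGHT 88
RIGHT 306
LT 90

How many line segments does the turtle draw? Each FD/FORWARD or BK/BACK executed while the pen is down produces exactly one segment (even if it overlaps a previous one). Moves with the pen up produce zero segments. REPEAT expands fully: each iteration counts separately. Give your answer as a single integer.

Answer: 7

Derivation:
Executing turtle program step by step:
Start: pos=(0,0), heading=0, pen down
FD 16: (0,0) -> (16,0) [heading=0, draw]
FD 4: (16,0) -> (20,0) [heading=0, draw]
BK 13: (20,0) -> (7,0) [heading=0, draw]
FD 20: (7,0) -> (27,0) [heading=0, draw]
FD 4: (27,0) -> (31,0) [heading=0, draw]
LT 90: heading 0 -> 90
FD 20: (31,0) -> (31,20) [heading=90, draw]
RT 180: heading 90 -> 270
LT 93: heading 270 -> 3
FD 19: (31,20) -> (49.974,20.994) [heading=3, draw]
RT 270: heading 3 -> 93
RT 88: heading 93 -> 5
RT 306: heading 5 -> 59
LT 90: heading 59 -> 149
Final: pos=(49.974,20.994), heading=149, 7 segment(s) drawn
Segments drawn: 7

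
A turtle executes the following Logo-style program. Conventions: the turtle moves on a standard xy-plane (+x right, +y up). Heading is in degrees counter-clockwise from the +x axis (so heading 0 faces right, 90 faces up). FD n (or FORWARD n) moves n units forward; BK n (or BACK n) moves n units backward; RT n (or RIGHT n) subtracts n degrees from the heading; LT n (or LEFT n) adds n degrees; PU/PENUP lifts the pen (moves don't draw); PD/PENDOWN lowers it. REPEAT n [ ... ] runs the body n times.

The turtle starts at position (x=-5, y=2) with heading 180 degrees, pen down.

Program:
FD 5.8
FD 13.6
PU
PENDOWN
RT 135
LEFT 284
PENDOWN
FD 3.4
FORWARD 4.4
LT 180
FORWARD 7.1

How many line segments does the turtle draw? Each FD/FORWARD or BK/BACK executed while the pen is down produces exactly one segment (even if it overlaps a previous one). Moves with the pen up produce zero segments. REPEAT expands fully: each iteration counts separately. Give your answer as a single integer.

Answer: 5

Derivation:
Executing turtle program step by step:
Start: pos=(-5,2), heading=180, pen down
FD 5.8: (-5,2) -> (-10.8,2) [heading=180, draw]
FD 13.6: (-10.8,2) -> (-24.4,2) [heading=180, draw]
PU: pen up
PD: pen down
RT 135: heading 180 -> 45
LT 284: heading 45 -> 329
PD: pen down
FD 3.4: (-24.4,2) -> (-21.486,0.249) [heading=329, draw]
FD 4.4: (-21.486,0.249) -> (-17.714,-2.017) [heading=329, draw]
LT 180: heading 329 -> 149
FD 7.1: (-17.714,-2.017) -> (-23.8,1.639) [heading=149, draw]
Final: pos=(-23.8,1.639), heading=149, 5 segment(s) drawn
Segments drawn: 5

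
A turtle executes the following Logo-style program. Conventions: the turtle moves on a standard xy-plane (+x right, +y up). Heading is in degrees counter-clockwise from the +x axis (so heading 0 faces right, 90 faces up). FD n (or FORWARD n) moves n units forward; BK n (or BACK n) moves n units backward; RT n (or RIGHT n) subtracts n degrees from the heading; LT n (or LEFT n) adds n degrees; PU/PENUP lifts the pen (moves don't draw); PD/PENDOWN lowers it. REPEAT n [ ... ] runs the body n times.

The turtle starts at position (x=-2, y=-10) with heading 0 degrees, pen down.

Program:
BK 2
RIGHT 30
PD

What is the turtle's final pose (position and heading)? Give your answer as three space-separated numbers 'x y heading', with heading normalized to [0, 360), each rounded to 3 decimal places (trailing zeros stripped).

Answer: -4 -10 330

Derivation:
Executing turtle program step by step:
Start: pos=(-2,-10), heading=0, pen down
BK 2: (-2,-10) -> (-4,-10) [heading=0, draw]
RT 30: heading 0 -> 330
PD: pen down
Final: pos=(-4,-10), heading=330, 1 segment(s) drawn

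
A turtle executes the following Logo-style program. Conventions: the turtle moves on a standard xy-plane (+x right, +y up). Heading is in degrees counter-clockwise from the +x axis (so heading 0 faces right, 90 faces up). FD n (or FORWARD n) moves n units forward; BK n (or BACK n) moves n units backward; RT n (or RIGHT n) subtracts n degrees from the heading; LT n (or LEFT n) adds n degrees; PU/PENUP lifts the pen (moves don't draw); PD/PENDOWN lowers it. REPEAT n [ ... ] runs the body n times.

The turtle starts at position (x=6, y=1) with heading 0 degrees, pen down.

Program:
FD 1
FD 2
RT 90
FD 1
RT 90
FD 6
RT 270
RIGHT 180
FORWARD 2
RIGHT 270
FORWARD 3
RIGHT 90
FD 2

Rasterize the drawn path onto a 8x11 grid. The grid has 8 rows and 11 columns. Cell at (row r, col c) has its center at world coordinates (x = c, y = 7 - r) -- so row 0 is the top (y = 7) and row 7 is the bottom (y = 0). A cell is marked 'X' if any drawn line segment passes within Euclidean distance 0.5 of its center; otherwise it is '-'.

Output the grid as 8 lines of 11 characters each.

Segment 0: (6,1) -> (7,1)
Segment 1: (7,1) -> (9,1)
Segment 2: (9,1) -> (9,0)
Segment 3: (9,0) -> (3,-0)
Segment 4: (3,-0) -> (3,2)
Segment 5: (3,2) -> (-0,2)
Segment 6: (-0,2) -> (0,4)

Answer: -----------
-----------
-----------
X----------
X----------
XXXX-------
---X--XXXX-
---XXXXXXX-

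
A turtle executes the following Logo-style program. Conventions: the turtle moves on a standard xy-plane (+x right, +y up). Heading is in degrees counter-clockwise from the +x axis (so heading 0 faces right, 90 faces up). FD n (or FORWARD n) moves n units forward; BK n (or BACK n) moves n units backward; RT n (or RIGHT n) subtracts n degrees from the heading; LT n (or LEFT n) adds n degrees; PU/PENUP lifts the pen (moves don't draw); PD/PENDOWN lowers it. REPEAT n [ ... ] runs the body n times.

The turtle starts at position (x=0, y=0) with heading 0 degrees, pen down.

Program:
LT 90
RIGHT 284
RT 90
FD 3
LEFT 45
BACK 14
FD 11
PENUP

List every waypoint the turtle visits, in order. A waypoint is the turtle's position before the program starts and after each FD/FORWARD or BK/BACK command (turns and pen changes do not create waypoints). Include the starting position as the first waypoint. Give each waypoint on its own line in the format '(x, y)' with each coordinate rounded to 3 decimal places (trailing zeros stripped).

Answer: (0, 0)
(0.726, 2.911)
(7.936, -9.089)
(2.271, 0.339)

Derivation:
Executing turtle program step by step:
Start: pos=(0,0), heading=0, pen down
LT 90: heading 0 -> 90
RT 284: heading 90 -> 166
RT 90: heading 166 -> 76
FD 3: (0,0) -> (0.726,2.911) [heading=76, draw]
LT 45: heading 76 -> 121
BK 14: (0.726,2.911) -> (7.936,-9.089) [heading=121, draw]
FD 11: (7.936,-9.089) -> (2.271,0.339) [heading=121, draw]
PU: pen up
Final: pos=(2.271,0.339), heading=121, 3 segment(s) drawn
Waypoints (4 total):
(0, 0)
(0.726, 2.911)
(7.936, -9.089)
(2.271, 0.339)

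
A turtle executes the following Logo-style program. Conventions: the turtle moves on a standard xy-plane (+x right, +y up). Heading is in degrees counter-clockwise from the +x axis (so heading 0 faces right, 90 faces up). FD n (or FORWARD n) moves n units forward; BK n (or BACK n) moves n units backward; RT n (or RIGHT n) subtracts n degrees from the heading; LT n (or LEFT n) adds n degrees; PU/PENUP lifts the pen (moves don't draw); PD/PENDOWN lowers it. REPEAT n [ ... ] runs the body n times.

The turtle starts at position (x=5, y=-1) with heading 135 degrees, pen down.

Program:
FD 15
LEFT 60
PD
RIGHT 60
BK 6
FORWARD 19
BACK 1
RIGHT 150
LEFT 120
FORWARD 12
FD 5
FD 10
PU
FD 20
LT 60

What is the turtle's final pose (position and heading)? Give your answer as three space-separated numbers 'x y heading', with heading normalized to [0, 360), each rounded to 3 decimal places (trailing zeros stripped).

Answer: -26.256 63.49 165

Derivation:
Executing turtle program step by step:
Start: pos=(5,-1), heading=135, pen down
FD 15: (5,-1) -> (-5.607,9.607) [heading=135, draw]
LT 60: heading 135 -> 195
PD: pen down
RT 60: heading 195 -> 135
BK 6: (-5.607,9.607) -> (-1.364,5.364) [heading=135, draw]
FD 19: (-1.364,5.364) -> (-14.799,18.799) [heading=135, draw]
BK 1: (-14.799,18.799) -> (-14.092,18.092) [heading=135, draw]
RT 150: heading 135 -> 345
LT 120: heading 345 -> 105
FD 12: (-14.092,18.092) -> (-17.198,29.683) [heading=105, draw]
FD 5: (-17.198,29.683) -> (-18.492,34.513) [heading=105, draw]
FD 10: (-18.492,34.513) -> (-21.08,44.172) [heading=105, draw]
PU: pen up
FD 20: (-21.08,44.172) -> (-26.256,63.49) [heading=105, move]
LT 60: heading 105 -> 165
Final: pos=(-26.256,63.49), heading=165, 7 segment(s) drawn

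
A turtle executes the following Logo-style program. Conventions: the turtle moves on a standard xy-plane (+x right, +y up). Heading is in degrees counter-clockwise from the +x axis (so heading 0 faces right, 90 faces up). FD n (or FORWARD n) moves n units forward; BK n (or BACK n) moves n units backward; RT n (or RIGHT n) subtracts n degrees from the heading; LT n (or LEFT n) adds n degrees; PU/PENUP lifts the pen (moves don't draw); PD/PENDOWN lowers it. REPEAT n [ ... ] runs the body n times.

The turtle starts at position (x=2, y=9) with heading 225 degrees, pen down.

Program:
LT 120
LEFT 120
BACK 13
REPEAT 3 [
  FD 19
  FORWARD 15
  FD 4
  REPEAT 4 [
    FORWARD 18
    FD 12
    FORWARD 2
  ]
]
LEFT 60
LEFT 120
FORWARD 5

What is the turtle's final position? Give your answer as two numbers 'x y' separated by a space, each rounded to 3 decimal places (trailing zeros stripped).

Executing turtle program step by step:
Start: pos=(2,9), heading=225, pen down
LT 120: heading 225 -> 345
LT 120: heading 345 -> 105
BK 13: (2,9) -> (5.365,-3.557) [heading=105, draw]
REPEAT 3 [
  -- iteration 1/3 --
  FD 19: (5.365,-3.557) -> (0.447,14.796) [heading=105, draw]
  FD 15: (0.447,14.796) -> (-3.435,29.284) [heading=105, draw]
  FD 4: (-3.435,29.284) -> (-4.47,33.148) [heading=105, draw]
  REPEAT 4 [
    -- iteration 1/4 --
    FD 18: (-4.47,33.148) -> (-9.129,50.535) [heading=105, draw]
    FD 12: (-9.129,50.535) -> (-12.235,62.126) [heading=105, draw]
    FD 2: (-12.235,62.126) -> (-12.753,64.058) [heading=105, draw]
    -- iteration 2/4 --
    FD 18: (-12.753,64.058) -> (-17.411,81.444) [heading=105, draw]
    FD 12: (-17.411,81.444) -> (-20.517,93.036) [heading=105, draw]
    FD 2: (-20.517,93.036) -> (-21.035,94.967) [heading=105, draw]
    -- iteration 3/4 --
    FD 18: (-21.035,94.967) -> (-25.694,112.354) [heading=105, draw]
    FD 12: (-25.694,112.354) -> (-28.799,123.945) [heading=105, draw]
    FD 2: (-28.799,123.945) -> (-29.317,125.877) [heading=105, draw]
    -- iteration 4/4 --
    FD 18: (-29.317,125.877) -> (-33.976,143.264) [heading=105, draw]
    FD 12: (-33.976,143.264) -> (-37.082,154.855) [heading=105, draw]
    FD 2: (-37.082,154.855) -> (-37.599,156.787) [heading=105, draw]
  ]
  -- iteration 2/3 --
  FD 19: (-37.599,156.787) -> (-42.517,175.139) [heading=105, draw]
  FD 15: (-42.517,175.139) -> (-46.399,189.628) [heading=105, draw]
  FD 4: (-46.399,189.628) -> (-47.434,193.492) [heading=105, draw]
  REPEAT 4 [
    -- iteration 1/4 --
    FD 18: (-47.434,193.492) -> (-52.093,210.878) [heading=105, draw]
    FD 12: (-52.093,210.878) -> (-55.199,222.47) [heading=105, draw]
    FD 2: (-55.199,222.47) -> (-55.717,224.401) [heading=105, draw]
    -- iteration 2/4 --
    FD 18: (-55.717,224.401) -> (-60.375,241.788) [heading=105, draw]
    FD 12: (-60.375,241.788) -> (-63.481,253.379) [heading=105, draw]
    FD 2: (-63.481,253.379) -> (-63.999,255.311) [heading=105, draw]
    -- iteration 3/4 --
    FD 18: (-63.999,255.311) -> (-68.658,272.698) [heading=105, draw]
    FD 12: (-68.658,272.698) -> (-71.763,284.289) [heading=105, draw]
    FD 2: (-71.763,284.289) -> (-72.281,286.221) [heading=105, draw]
    -- iteration 4/4 --
    FD 18: (-72.281,286.221) -> (-76.94,303.607) [heading=105, draw]
    FD 12: (-76.94,303.607) -> (-80.046,315.198) [heading=105, draw]
    FD 2: (-80.046,315.198) -> (-80.563,317.13) [heading=105, draw]
  ]
  -- iteration 3/3 --
  FD 19: (-80.563,317.13) -> (-85.481,335.483) [heading=105, draw]
  FD 15: (-85.481,335.483) -> (-89.363,349.972) [heading=105, draw]
  FD 4: (-89.363,349.972) -> (-90.398,353.836) [heading=105, draw]
  REPEAT 4 [
    -- iteration 1/4 --
    FD 18: (-90.398,353.836) -> (-95.057,371.222) [heading=105, draw]
    FD 12: (-95.057,371.222) -> (-98.163,382.813) [heading=105, draw]
    FD 2: (-98.163,382.813) -> (-98.681,384.745) [heading=105, draw]
    -- iteration 2/4 --
    FD 18: (-98.681,384.745) -> (-103.339,402.132) [heading=105, draw]
    FD 12: (-103.339,402.132) -> (-106.445,413.723) [heading=105, draw]
    FD 2: (-106.445,413.723) -> (-106.963,415.655) [heading=105, draw]
    -- iteration 3/4 --
    FD 18: (-106.963,415.655) -> (-111.622,433.041) [heading=105, draw]
    FD 12: (-111.622,433.041) -> (-114.727,444.633) [heading=105, draw]
    FD 2: (-114.727,444.633) -> (-115.245,446.564) [heading=105, draw]
    -- iteration 4/4 --
    FD 18: (-115.245,446.564) -> (-119.904,463.951) [heading=105, draw]
    FD 12: (-119.904,463.951) -> (-123.01,475.542) [heading=105, draw]
    FD 2: (-123.01,475.542) -> (-123.527,477.474) [heading=105, draw]
  ]
]
LT 60: heading 105 -> 165
LT 120: heading 165 -> 285
FD 5: (-123.527,477.474) -> (-122.233,472.644) [heading=285, draw]
Final: pos=(-122.233,472.644), heading=285, 47 segment(s) drawn

Answer: -122.233 472.644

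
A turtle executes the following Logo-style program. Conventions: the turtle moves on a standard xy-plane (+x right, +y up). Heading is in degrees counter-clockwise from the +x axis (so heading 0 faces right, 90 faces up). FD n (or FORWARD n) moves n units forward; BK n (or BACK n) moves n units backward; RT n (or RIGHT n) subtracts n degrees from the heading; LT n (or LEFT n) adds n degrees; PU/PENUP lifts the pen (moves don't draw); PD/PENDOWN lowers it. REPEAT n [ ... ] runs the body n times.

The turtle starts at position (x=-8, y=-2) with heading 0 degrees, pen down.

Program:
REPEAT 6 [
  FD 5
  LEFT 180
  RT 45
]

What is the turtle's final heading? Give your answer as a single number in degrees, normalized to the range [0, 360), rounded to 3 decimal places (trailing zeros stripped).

Executing turtle program step by step:
Start: pos=(-8,-2), heading=0, pen down
REPEAT 6 [
  -- iteration 1/6 --
  FD 5: (-8,-2) -> (-3,-2) [heading=0, draw]
  LT 180: heading 0 -> 180
  RT 45: heading 180 -> 135
  -- iteration 2/6 --
  FD 5: (-3,-2) -> (-6.536,1.536) [heading=135, draw]
  LT 180: heading 135 -> 315
  RT 45: heading 315 -> 270
  -- iteration 3/6 --
  FD 5: (-6.536,1.536) -> (-6.536,-3.464) [heading=270, draw]
  LT 180: heading 270 -> 90
  RT 45: heading 90 -> 45
  -- iteration 4/6 --
  FD 5: (-6.536,-3.464) -> (-3,0.071) [heading=45, draw]
  LT 180: heading 45 -> 225
  RT 45: heading 225 -> 180
  -- iteration 5/6 --
  FD 5: (-3,0.071) -> (-8,0.071) [heading=180, draw]
  LT 180: heading 180 -> 0
  RT 45: heading 0 -> 315
  -- iteration 6/6 --
  FD 5: (-8,0.071) -> (-4.464,-3.464) [heading=315, draw]
  LT 180: heading 315 -> 135
  RT 45: heading 135 -> 90
]
Final: pos=(-4.464,-3.464), heading=90, 6 segment(s) drawn

Answer: 90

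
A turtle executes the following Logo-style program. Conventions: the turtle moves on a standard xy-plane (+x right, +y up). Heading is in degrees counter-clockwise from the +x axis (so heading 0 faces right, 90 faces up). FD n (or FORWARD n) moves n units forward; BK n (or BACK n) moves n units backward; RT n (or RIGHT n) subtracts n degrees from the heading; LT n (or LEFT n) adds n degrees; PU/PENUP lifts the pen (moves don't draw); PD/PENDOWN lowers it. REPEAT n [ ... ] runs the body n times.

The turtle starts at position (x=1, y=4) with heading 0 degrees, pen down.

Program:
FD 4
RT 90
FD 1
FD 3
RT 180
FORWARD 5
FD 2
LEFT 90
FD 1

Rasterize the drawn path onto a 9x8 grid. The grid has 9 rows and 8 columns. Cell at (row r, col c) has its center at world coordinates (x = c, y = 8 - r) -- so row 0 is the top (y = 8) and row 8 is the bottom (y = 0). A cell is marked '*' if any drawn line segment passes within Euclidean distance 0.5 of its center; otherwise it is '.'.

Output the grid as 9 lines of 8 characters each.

Answer: ........
....**..
.....*..
.....*..
.*****..
.....*..
.....*..
.....*..
.....*..

Derivation:
Segment 0: (1,4) -> (5,4)
Segment 1: (5,4) -> (5,3)
Segment 2: (5,3) -> (5,0)
Segment 3: (5,0) -> (5,5)
Segment 4: (5,5) -> (5,7)
Segment 5: (5,7) -> (4,7)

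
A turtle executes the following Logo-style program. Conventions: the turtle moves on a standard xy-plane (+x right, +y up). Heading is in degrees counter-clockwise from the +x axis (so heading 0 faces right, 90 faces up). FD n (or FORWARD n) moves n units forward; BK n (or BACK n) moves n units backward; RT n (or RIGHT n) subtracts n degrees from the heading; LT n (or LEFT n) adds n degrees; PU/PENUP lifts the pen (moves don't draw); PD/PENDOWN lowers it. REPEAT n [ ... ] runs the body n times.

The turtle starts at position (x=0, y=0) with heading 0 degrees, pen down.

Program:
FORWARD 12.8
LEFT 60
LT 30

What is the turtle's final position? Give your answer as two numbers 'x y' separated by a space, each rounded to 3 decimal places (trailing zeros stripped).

Answer: 12.8 0

Derivation:
Executing turtle program step by step:
Start: pos=(0,0), heading=0, pen down
FD 12.8: (0,0) -> (12.8,0) [heading=0, draw]
LT 60: heading 0 -> 60
LT 30: heading 60 -> 90
Final: pos=(12.8,0), heading=90, 1 segment(s) drawn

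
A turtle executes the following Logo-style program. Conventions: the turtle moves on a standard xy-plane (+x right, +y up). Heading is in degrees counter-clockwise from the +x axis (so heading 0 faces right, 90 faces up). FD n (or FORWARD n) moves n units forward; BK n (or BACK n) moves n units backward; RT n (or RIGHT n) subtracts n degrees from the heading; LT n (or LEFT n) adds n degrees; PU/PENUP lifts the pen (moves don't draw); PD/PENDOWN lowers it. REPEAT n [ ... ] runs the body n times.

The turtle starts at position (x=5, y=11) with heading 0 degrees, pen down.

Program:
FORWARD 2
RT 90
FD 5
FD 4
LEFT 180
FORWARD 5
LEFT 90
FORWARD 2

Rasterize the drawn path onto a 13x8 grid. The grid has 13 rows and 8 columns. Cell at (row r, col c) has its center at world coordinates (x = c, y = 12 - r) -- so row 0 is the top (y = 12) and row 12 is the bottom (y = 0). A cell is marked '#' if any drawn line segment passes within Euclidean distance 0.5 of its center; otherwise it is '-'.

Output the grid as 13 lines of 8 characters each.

Answer: --------
-----###
-------#
-------#
-------#
-----###
-------#
-------#
-------#
-------#
-------#
--------
--------

Derivation:
Segment 0: (5,11) -> (7,11)
Segment 1: (7,11) -> (7,6)
Segment 2: (7,6) -> (7,2)
Segment 3: (7,2) -> (7,7)
Segment 4: (7,7) -> (5,7)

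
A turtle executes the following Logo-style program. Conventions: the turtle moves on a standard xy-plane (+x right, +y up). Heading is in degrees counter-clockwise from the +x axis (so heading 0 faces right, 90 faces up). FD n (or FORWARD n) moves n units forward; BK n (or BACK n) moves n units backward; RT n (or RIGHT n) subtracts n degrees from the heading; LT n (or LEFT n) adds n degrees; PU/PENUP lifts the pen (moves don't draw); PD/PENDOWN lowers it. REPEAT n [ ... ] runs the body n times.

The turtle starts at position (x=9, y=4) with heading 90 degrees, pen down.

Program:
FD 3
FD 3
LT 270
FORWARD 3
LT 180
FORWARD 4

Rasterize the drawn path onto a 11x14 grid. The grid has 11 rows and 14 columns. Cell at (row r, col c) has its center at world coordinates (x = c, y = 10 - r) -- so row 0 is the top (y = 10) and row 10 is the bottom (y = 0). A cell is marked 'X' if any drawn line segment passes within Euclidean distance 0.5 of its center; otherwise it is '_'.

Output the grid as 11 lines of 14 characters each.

Answer: ________XXXXX_
_________X____
_________X____
_________X____
_________X____
_________X____
_________X____
______________
______________
______________
______________

Derivation:
Segment 0: (9,4) -> (9,7)
Segment 1: (9,7) -> (9,10)
Segment 2: (9,10) -> (12,10)
Segment 3: (12,10) -> (8,10)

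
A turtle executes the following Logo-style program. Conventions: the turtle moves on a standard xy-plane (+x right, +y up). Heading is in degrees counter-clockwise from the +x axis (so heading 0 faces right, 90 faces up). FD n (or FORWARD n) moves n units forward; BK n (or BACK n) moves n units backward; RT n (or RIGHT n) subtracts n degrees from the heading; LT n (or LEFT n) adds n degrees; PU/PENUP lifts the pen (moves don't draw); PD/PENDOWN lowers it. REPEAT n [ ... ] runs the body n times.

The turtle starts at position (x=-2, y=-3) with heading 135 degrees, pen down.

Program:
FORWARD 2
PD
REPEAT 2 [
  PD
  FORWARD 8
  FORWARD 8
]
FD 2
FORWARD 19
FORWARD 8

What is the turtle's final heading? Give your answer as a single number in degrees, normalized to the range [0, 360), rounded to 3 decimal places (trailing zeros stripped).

Executing turtle program step by step:
Start: pos=(-2,-3), heading=135, pen down
FD 2: (-2,-3) -> (-3.414,-1.586) [heading=135, draw]
PD: pen down
REPEAT 2 [
  -- iteration 1/2 --
  PD: pen down
  FD 8: (-3.414,-1.586) -> (-9.071,4.071) [heading=135, draw]
  FD 8: (-9.071,4.071) -> (-14.728,9.728) [heading=135, draw]
  -- iteration 2/2 --
  PD: pen down
  FD 8: (-14.728,9.728) -> (-20.385,15.385) [heading=135, draw]
  FD 8: (-20.385,15.385) -> (-26.042,21.042) [heading=135, draw]
]
FD 2: (-26.042,21.042) -> (-27.456,22.456) [heading=135, draw]
FD 19: (-27.456,22.456) -> (-40.891,35.891) [heading=135, draw]
FD 8: (-40.891,35.891) -> (-46.548,41.548) [heading=135, draw]
Final: pos=(-46.548,41.548), heading=135, 8 segment(s) drawn

Answer: 135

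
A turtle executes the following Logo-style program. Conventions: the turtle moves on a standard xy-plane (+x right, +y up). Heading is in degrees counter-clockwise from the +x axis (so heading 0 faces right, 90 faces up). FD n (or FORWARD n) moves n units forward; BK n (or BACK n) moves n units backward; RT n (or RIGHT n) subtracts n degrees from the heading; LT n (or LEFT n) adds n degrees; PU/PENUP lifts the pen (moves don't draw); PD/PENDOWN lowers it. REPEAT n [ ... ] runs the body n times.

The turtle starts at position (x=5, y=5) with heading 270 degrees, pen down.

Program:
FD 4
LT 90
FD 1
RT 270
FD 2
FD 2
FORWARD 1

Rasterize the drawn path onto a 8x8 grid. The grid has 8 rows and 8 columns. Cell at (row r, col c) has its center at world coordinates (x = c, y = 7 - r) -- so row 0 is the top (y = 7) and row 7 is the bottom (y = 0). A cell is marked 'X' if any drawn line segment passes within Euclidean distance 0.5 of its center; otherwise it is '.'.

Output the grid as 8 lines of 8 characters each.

Segment 0: (5,5) -> (5,1)
Segment 1: (5,1) -> (6,1)
Segment 2: (6,1) -> (6,3)
Segment 3: (6,3) -> (6,5)
Segment 4: (6,5) -> (6,6)

Answer: ........
......X.
.....XX.
.....XX.
.....XX.
.....XX.
.....XX.
........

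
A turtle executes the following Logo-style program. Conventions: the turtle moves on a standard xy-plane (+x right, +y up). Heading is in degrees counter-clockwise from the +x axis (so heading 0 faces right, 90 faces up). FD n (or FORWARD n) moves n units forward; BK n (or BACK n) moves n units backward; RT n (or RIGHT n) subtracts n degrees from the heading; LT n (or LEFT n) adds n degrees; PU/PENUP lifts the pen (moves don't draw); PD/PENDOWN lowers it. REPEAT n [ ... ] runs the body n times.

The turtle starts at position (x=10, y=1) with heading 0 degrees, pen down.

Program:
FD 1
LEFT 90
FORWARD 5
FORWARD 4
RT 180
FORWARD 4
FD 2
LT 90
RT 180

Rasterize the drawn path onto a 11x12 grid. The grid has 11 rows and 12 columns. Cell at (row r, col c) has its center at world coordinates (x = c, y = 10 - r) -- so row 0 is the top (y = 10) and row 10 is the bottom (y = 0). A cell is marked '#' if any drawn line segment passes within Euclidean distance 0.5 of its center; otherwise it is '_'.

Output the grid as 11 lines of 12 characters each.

Segment 0: (10,1) -> (11,1)
Segment 1: (11,1) -> (11,6)
Segment 2: (11,6) -> (11,10)
Segment 3: (11,10) -> (11,6)
Segment 4: (11,6) -> (11,4)

Answer: ___________#
___________#
___________#
___________#
___________#
___________#
___________#
___________#
___________#
__________##
____________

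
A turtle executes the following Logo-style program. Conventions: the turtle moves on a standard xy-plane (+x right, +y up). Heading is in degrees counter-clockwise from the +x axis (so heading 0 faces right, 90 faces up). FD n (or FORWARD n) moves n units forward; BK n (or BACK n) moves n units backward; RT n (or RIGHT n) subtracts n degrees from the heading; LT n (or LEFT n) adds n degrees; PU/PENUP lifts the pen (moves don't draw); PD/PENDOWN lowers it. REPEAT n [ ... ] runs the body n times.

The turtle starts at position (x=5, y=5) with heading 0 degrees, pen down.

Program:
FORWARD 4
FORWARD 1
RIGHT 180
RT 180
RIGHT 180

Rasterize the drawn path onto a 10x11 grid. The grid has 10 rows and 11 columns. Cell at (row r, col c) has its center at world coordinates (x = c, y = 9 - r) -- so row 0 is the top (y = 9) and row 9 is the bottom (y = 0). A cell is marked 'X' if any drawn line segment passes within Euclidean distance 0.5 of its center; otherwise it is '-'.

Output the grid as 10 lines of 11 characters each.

Answer: -----------
-----------
-----------
-----------
-----XXXXXX
-----------
-----------
-----------
-----------
-----------

Derivation:
Segment 0: (5,5) -> (9,5)
Segment 1: (9,5) -> (10,5)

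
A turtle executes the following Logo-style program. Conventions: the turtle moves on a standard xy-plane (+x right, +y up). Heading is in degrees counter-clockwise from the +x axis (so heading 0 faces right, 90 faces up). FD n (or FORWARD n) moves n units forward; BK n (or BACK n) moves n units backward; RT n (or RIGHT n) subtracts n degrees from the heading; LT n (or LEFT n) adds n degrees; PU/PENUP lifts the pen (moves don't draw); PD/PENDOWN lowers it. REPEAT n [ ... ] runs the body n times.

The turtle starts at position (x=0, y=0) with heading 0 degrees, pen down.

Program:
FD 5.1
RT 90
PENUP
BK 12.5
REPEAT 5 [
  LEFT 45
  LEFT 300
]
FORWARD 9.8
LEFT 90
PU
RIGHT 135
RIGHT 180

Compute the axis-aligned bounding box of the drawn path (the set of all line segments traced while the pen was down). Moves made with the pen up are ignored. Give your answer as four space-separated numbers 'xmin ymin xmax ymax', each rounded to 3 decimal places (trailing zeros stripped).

Answer: 0 0 5.1 0

Derivation:
Executing turtle program step by step:
Start: pos=(0,0), heading=0, pen down
FD 5.1: (0,0) -> (5.1,0) [heading=0, draw]
RT 90: heading 0 -> 270
PU: pen up
BK 12.5: (5.1,0) -> (5.1,12.5) [heading=270, move]
REPEAT 5 [
  -- iteration 1/5 --
  LT 45: heading 270 -> 315
  LT 300: heading 315 -> 255
  -- iteration 2/5 --
  LT 45: heading 255 -> 300
  LT 300: heading 300 -> 240
  -- iteration 3/5 --
  LT 45: heading 240 -> 285
  LT 300: heading 285 -> 225
  -- iteration 4/5 --
  LT 45: heading 225 -> 270
  LT 300: heading 270 -> 210
  -- iteration 5/5 --
  LT 45: heading 210 -> 255
  LT 300: heading 255 -> 195
]
FD 9.8: (5.1,12.5) -> (-4.366,9.964) [heading=195, move]
LT 90: heading 195 -> 285
PU: pen up
RT 135: heading 285 -> 150
RT 180: heading 150 -> 330
Final: pos=(-4.366,9.964), heading=330, 1 segment(s) drawn

Segment endpoints: x in {0, 5.1}, y in {0}
xmin=0, ymin=0, xmax=5.1, ymax=0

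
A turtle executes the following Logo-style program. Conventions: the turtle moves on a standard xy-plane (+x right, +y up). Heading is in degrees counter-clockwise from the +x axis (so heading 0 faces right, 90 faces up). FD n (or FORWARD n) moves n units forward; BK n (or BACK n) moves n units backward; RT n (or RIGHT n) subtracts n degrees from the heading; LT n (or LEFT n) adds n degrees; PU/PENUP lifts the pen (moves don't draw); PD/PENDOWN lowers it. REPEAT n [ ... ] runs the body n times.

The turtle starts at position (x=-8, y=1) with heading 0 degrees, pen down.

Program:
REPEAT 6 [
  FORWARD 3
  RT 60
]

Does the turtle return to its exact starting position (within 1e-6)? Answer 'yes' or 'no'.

Executing turtle program step by step:
Start: pos=(-8,1), heading=0, pen down
REPEAT 6 [
  -- iteration 1/6 --
  FD 3: (-8,1) -> (-5,1) [heading=0, draw]
  RT 60: heading 0 -> 300
  -- iteration 2/6 --
  FD 3: (-5,1) -> (-3.5,-1.598) [heading=300, draw]
  RT 60: heading 300 -> 240
  -- iteration 3/6 --
  FD 3: (-3.5,-1.598) -> (-5,-4.196) [heading=240, draw]
  RT 60: heading 240 -> 180
  -- iteration 4/6 --
  FD 3: (-5,-4.196) -> (-8,-4.196) [heading=180, draw]
  RT 60: heading 180 -> 120
  -- iteration 5/6 --
  FD 3: (-8,-4.196) -> (-9.5,-1.598) [heading=120, draw]
  RT 60: heading 120 -> 60
  -- iteration 6/6 --
  FD 3: (-9.5,-1.598) -> (-8,1) [heading=60, draw]
  RT 60: heading 60 -> 0
]
Final: pos=(-8,1), heading=0, 6 segment(s) drawn

Start position: (-8, 1)
Final position: (-8, 1)
Distance = 0; < 1e-6 -> CLOSED

Answer: yes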